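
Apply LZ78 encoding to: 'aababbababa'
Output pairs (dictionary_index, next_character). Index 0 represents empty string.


LZ78 encoding steps:
Dictionary: {0: ''}
Step 1: w='' (idx 0), next='a' -> output (0, 'a'), add 'a' as idx 1
Step 2: w='a' (idx 1), next='b' -> output (1, 'b'), add 'ab' as idx 2
Step 3: w='ab' (idx 2), next='b' -> output (2, 'b'), add 'abb' as idx 3
Step 4: w='ab' (idx 2), next='a' -> output (2, 'a'), add 'aba' as idx 4
Step 5: w='' (idx 0), next='b' -> output (0, 'b'), add 'b' as idx 5
Step 6: w='a' (idx 1), end of input -> output (1, '')


Encoded: [(0, 'a'), (1, 'b'), (2, 'b'), (2, 'a'), (0, 'b'), (1, '')]


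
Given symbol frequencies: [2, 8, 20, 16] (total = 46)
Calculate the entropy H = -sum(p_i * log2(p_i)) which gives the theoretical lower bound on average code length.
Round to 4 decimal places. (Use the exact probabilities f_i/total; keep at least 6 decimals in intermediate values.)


Per-symbol terms -p_i * log2(p_i) with p_i = f_i/46:
  p = 2/46 = 0.043478: log2(p) = -4.523562, -p*log2(p) = 0.196677
  p = 8/46 = 0.173913: log2(p) = -2.523562, -p*log2(p) = 0.438880
  p = 20/46 = 0.434783: log2(p) = -1.201634, -p*log2(p) = 0.522450
  p = 16/46 = 0.347826: log2(p) = -1.523562, -p*log2(p) = 0.529935
H = 0.196677 + 0.438880 + 0.522450 + 0.529935 = 1.687942

H = 1.6879 bits/symbol


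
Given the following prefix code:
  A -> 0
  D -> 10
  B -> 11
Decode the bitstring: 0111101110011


Decoding step by step:
Bits 0 -> A
Bits 11 -> B
Bits 11 -> B
Bits 0 -> A
Bits 11 -> B
Bits 10 -> D
Bits 0 -> A
Bits 11 -> B


Decoded message: ABBABDAB


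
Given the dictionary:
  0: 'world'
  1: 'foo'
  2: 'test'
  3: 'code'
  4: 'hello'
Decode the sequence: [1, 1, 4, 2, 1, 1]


Look up each index in the dictionary:
  1 -> 'foo'
  1 -> 'foo'
  4 -> 'hello'
  2 -> 'test'
  1 -> 'foo'
  1 -> 'foo'

Decoded: "foo foo hello test foo foo"


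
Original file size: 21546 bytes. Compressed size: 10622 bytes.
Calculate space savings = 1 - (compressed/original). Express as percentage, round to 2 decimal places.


ratio = compressed/original = 10622/21546 = 0.492992
savings = 1 - ratio = 1 - 0.492992 = 0.507008
as a percentage: 0.507008 * 100 = 50.7%

Space savings = 1 - 10622/21546 = 50.7%


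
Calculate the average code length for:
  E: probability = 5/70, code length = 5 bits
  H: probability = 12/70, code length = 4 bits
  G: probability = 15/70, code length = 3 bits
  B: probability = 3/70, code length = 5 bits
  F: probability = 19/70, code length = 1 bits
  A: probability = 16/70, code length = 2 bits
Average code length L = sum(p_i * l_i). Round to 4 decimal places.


Weighted contributions p_i * l_i:
  E: (5/70) * 5 = 25/70
  H: (12/70) * 4 = 48/70
  G: (15/70) * 3 = 45/70
  B: (3/70) * 5 = 15/70
  F: (19/70) * 1 = 19/70
  A: (16/70) * 2 = 32/70
Sum = (25 + 48 + 45 + 15 + 19 + 32)/70 = 184/70

L = 184/70 = 2.6286 bits/symbol


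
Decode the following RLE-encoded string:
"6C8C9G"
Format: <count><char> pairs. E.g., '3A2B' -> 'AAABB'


Expanding each <count><char> pair:
  6C -> 'CCCCCC'
  8C -> 'CCCCCCCC'
  9G -> 'GGGGGGGGG'

Decoded = CCCCCCCCCCCCCCGGGGGGGGG


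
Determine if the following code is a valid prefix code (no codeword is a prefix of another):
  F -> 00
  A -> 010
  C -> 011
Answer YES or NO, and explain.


Checking each pair (does one codeword prefix another?):
  F='00' vs A='010': no prefix
  F='00' vs C='011': no prefix
  A='010' vs F='00': no prefix
  A='010' vs C='011': no prefix
  C='011' vs F='00': no prefix
  C='011' vs A='010': no prefix
No violation found over all pairs.

YES -- this is a valid prefix code. No codeword is a prefix of any other codeword.


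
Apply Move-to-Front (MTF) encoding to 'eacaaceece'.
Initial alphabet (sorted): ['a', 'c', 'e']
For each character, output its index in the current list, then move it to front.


MTF encoding:
'e': index 2 in ['a', 'c', 'e'] -> ['e', 'a', 'c']
'a': index 1 in ['e', 'a', 'c'] -> ['a', 'e', 'c']
'c': index 2 in ['a', 'e', 'c'] -> ['c', 'a', 'e']
'a': index 1 in ['c', 'a', 'e'] -> ['a', 'c', 'e']
'a': index 0 in ['a', 'c', 'e'] -> ['a', 'c', 'e']
'c': index 1 in ['a', 'c', 'e'] -> ['c', 'a', 'e']
'e': index 2 in ['c', 'a', 'e'] -> ['e', 'c', 'a']
'e': index 0 in ['e', 'c', 'a'] -> ['e', 'c', 'a']
'c': index 1 in ['e', 'c', 'a'] -> ['c', 'e', 'a']
'e': index 1 in ['c', 'e', 'a'] -> ['e', 'c', 'a']


Output: [2, 1, 2, 1, 0, 1, 2, 0, 1, 1]


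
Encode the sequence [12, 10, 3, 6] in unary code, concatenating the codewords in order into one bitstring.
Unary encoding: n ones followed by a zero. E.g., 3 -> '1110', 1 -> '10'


Encode each number as n ones followed by a terminating 0:
  12 -> 1111111111110 (13 bits)
  10 -> 11111111110 (11 bits)
  3 -> 1110 (4 bits)
  6 -> 1111110 (7 bits)
Total length = 13 + 11 + 4 + 7 = 35 bits.

Unary([12, 10, 3, 6]) = 11111111111101111111111011101111110 (35 bits)


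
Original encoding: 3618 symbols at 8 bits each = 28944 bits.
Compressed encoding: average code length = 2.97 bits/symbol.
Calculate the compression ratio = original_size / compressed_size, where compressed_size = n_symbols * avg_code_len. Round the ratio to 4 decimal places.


original_size = n_symbols * orig_bits = 3618 * 8 = 28944 bits
compressed_size = n_symbols * avg_code_len = 3618 * 2.97 = 10745.46 bits
ratio = original_size / compressed_size = 28944 / 10745.46 = 2.6936

Compression ratio = 2.6936


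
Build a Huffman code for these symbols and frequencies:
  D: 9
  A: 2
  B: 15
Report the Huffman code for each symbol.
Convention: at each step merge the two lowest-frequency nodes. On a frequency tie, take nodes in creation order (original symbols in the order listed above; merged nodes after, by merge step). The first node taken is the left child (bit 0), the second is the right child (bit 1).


Huffman tree construction:
Step 1: Merge A(2) + D(9) = 11
Step 2: Merge (A+D)(11) + B(15) = 26
Read each symbol's code off the tree from the root (left child = 0, right child = 1).

Codes:
  D: 01 (length 2)
  A: 00 (length 2)
  B: 1 (length 1)
Average code length: 37/26 = 1.4231 bits/symbol


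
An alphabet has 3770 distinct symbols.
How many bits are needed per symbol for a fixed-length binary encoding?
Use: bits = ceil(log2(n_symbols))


log2(3770) = 11.8803
Bracket: 2^11 = 2048 < 3770 <= 2^12 = 4096
So ceil(log2(3770)) = 12

bits = ceil(log2(3770)) = ceil(11.8803) = 12 bits


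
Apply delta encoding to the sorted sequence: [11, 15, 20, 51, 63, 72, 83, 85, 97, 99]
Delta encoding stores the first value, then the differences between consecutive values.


First value: 11
Deltas:
  15 - 11 = 4
  20 - 15 = 5
  51 - 20 = 31
  63 - 51 = 12
  72 - 63 = 9
  83 - 72 = 11
  85 - 83 = 2
  97 - 85 = 12
  99 - 97 = 2


Delta encoded: [11, 4, 5, 31, 12, 9, 11, 2, 12, 2]


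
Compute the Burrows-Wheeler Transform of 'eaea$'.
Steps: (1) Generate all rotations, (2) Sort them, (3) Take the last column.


Rotations (sorted):
  0: $eaea -> last char: a
  1: a$eae -> last char: e
  2: aea$e -> last char: e
  3: ea$ea -> last char: a
  4: eaea$ -> last char: $


BWT = aeea$


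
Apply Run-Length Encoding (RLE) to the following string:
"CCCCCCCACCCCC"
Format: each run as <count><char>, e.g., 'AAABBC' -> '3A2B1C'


Scanning runs left to right:
  i=0: run of 'C' x 7 -> '7C'
  i=7: run of 'A' x 1 -> '1A'
  i=8: run of 'C' x 5 -> '5C'

RLE = 7C1A5C


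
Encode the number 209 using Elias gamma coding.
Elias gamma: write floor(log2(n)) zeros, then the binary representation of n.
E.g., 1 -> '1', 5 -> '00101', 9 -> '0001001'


num_bits = floor(log2(209)) + 1 = 8
leading_zeros = num_bits - 1 = 7
binary(209) = 11010001

Elias gamma(209) = '0000000' + '11010001' = 000000011010001 (15 bits)


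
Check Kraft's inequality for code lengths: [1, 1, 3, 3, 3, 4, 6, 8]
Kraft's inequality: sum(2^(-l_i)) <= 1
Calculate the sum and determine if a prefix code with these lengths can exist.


Sum = 2^(-1) + 2^(-1) + 2^(-3) + 2^(-3) + 2^(-3) + 2^(-4) + 2^(-6) + 2^(-8)
    = 0.5 + 0.5 + 0.125 + 0.125 + 0.125 + 0.0625 + 0.015625 + 0.00390625
    = 373/256 = 1.45703125
Since 1.45703125 > 1, Kraft's inequality is NOT satisfied.
A prefix code with these lengths CANNOT exist.

Kraft sum = 1.45703125. Not satisfied.


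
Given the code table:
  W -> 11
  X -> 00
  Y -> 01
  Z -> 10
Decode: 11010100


Decoding:
11 -> W
01 -> Y
01 -> Y
00 -> X


Result: WYYX


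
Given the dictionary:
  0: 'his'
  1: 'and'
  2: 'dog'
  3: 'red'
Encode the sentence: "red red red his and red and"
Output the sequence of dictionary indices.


Look up each word in the dictionary:
  'red' -> 3
  'red' -> 3
  'red' -> 3
  'his' -> 0
  'and' -> 1
  'red' -> 3
  'and' -> 1

Encoded: [3, 3, 3, 0, 1, 3, 1]


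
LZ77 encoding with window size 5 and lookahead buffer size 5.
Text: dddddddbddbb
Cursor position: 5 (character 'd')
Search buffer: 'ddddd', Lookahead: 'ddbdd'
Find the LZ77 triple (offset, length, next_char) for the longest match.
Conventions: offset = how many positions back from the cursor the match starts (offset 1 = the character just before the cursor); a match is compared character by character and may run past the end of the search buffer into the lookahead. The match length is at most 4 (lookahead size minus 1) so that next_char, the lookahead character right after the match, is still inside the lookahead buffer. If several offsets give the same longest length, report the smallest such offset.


Try each offset into the search buffer:
  offset=1 (pos 4, char 'd'): match length 2
  offset=2 (pos 3, char 'd'): match length 2
  offset=3 (pos 2, char 'd'): match length 2
  offset=4 (pos 1, char 'd'): match length 2
  offset=5 (pos 0, char 'd'): match length 2
Longest match has length 2, found at offsets 1, 2, 3, 4, 5; take the smallest, offset 1.
next_char = character at position 5 + 2 = 7 -> 'b'

Best match: offset=1, length=2 (matching 'dd' starting at position 4)
LZ77 triple: (1, 2, 'b')


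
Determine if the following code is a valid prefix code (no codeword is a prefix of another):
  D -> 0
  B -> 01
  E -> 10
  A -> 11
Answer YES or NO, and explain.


Checking each pair (does one codeword prefix another?):
  D='0' vs B='01': prefix -- VIOLATION

NO -- this is NOT a valid prefix code. D (0) is a prefix of B (01).


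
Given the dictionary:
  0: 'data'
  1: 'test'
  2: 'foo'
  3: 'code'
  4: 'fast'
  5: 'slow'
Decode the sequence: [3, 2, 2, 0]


Look up each index in the dictionary:
  3 -> 'code'
  2 -> 'foo'
  2 -> 'foo'
  0 -> 'data'

Decoded: "code foo foo data"


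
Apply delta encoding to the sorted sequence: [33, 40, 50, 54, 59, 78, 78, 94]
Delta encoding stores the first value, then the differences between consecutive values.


First value: 33
Deltas:
  40 - 33 = 7
  50 - 40 = 10
  54 - 50 = 4
  59 - 54 = 5
  78 - 59 = 19
  78 - 78 = 0
  94 - 78 = 16


Delta encoded: [33, 7, 10, 4, 5, 19, 0, 16]


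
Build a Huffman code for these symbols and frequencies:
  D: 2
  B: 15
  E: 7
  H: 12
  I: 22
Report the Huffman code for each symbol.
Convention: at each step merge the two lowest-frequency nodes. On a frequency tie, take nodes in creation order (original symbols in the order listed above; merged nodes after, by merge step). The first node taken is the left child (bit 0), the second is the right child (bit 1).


Huffman tree construction:
Step 1: Merge D(2) + E(7) = 9
Step 2: Merge (D+E)(9) + H(12) = 21
Step 3: Merge B(15) + ((D+E)+H)(21) = 36
Step 4: Merge I(22) + (B+((D+E)+H))(36) = 58
Read each symbol's code off the tree from the root (left child = 0, right child = 1).

Codes:
  D: 1100 (length 4)
  B: 10 (length 2)
  E: 1101 (length 4)
  H: 111 (length 3)
  I: 0 (length 1)
Average code length: 124/58 = 2.1379 bits/symbol


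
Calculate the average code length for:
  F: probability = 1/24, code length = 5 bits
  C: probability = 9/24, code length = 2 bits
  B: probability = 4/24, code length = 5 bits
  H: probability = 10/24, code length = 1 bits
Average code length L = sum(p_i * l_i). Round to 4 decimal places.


Weighted contributions p_i * l_i:
  F: (1/24) * 5 = 5/24
  C: (9/24) * 2 = 18/24
  B: (4/24) * 5 = 20/24
  H: (10/24) * 1 = 10/24
Sum = (5 + 18 + 20 + 10)/24 = 53/24

L = 53/24 = 2.2083 bits/symbol


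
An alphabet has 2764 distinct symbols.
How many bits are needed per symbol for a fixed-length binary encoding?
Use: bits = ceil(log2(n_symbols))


log2(2764) = 11.4325
Bracket: 2^11 = 2048 < 2764 <= 2^12 = 4096
So ceil(log2(2764)) = 12

bits = ceil(log2(2764)) = ceil(11.4325) = 12 bits


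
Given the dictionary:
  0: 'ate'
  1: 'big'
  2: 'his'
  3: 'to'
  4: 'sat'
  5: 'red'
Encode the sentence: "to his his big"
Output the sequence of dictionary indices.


Look up each word in the dictionary:
  'to' -> 3
  'his' -> 2
  'his' -> 2
  'big' -> 1

Encoded: [3, 2, 2, 1]


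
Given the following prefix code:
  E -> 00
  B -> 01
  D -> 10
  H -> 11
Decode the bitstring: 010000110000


Decoding step by step:
Bits 01 -> B
Bits 00 -> E
Bits 00 -> E
Bits 11 -> H
Bits 00 -> E
Bits 00 -> E


Decoded message: BEEHEE


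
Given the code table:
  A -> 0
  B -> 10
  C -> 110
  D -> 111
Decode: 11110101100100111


Decoding:
111 -> D
10 -> B
10 -> B
110 -> C
0 -> A
10 -> B
0 -> A
111 -> D


Result: DBBCABAD


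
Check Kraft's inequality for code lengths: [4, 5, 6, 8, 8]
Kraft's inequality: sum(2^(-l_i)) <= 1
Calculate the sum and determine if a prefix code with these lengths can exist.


Sum = 2^(-4) + 2^(-5) + 2^(-6) + 2^(-8) + 2^(-8)
    = 0.0625 + 0.03125 + 0.015625 + 0.00390625 + 0.00390625
    = 30/256 = 0.1171875
Since 0.1171875 <= 1, Kraft's inequality IS satisfied.
A prefix code with these lengths CAN exist.

Kraft sum = 0.1171875. Satisfied.


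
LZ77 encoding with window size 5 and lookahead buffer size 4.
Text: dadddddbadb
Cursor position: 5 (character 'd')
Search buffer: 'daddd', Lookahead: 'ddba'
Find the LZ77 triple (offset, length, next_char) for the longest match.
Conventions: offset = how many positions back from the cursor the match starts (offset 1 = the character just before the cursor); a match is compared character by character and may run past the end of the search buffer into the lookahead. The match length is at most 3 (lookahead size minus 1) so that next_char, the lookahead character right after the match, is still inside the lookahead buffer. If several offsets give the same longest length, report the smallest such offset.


Try each offset into the search buffer:
  offset=1 (pos 4, char 'd'): match length 2
  offset=2 (pos 3, char 'd'): match length 2
  offset=3 (pos 2, char 'd'): match length 2
  offset=4 (pos 1, char 'a'): match length 0
  offset=5 (pos 0, char 'd'): match length 1
Longest match has length 2, found at offsets 1, 2, 3; take the smallest, offset 1.
next_char = character at position 5 + 2 = 7 -> 'b'

Best match: offset=1, length=2 (matching 'dd' starting at position 4)
LZ77 triple: (1, 2, 'b')


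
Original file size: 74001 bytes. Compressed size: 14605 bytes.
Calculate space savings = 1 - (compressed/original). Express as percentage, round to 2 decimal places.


ratio = compressed/original = 14605/74001 = 0.197362
savings = 1 - ratio = 1 - 0.197362 = 0.802638
as a percentage: 0.802638 * 100 = 80.26%

Space savings = 1 - 14605/74001 = 80.26%


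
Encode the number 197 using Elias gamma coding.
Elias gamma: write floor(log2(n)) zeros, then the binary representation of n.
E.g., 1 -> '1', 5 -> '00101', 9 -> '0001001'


num_bits = floor(log2(197)) + 1 = 8
leading_zeros = num_bits - 1 = 7
binary(197) = 11000101

Elias gamma(197) = '0000000' + '11000101' = 000000011000101 (15 bits)


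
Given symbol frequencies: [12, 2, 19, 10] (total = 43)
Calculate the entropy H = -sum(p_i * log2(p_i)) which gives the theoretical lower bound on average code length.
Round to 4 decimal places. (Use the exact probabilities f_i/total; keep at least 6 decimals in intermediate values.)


Per-symbol terms -p_i * log2(p_i) with p_i = f_i/43:
  p = 12/43 = 0.279070: log2(p) = -1.841302, -p*log2(p) = 0.513852
  p = 2/43 = 0.046512: log2(p) = -4.426265, -p*log2(p) = 0.205873
  p = 19/43 = 0.441860: log2(p) = -1.178337, -p*log2(p) = 0.520661
  p = 10/43 = 0.232558: log2(p) = -2.104337, -p*log2(p) = 0.489381
H = 0.513852 + 0.205873 + 0.520661 + 0.489381 = 1.729767

H = 1.7298 bits/symbol


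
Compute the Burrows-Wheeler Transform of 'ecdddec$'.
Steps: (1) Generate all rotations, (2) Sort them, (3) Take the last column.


Rotations (sorted):
  0: $ecdddec -> last char: c
  1: c$ecddde -> last char: e
  2: cdddec$e -> last char: e
  3: dddec$ec -> last char: c
  4: ddec$ecd -> last char: d
  5: dec$ecdd -> last char: d
  6: ec$ecddd -> last char: d
  7: ecdddec$ -> last char: $


BWT = ceecddd$


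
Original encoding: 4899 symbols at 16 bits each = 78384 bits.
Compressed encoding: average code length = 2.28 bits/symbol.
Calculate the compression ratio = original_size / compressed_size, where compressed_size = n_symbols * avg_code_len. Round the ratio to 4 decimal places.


original_size = n_symbols * orig_bits = 4899 * 16 = 78384 bits
compressed_size = n_symbols * avg_code_len = 4899 * 2.28 = 11169.72 bits
ratio = original_size / compressed_size = 78384 / 11169.72 = 7.0175

Compression ratio = 7.0175


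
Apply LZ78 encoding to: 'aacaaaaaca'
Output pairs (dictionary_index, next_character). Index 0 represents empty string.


LZ78 encoding steps:
Dictionary: {0: ''}
Step 1: w='' (idx 0), next='a' -> output (0, 'a'), add 'a' as idx 1
Step 2: w='a' (idx 1), next='c' -> output (1, 'c'), add 'ac' as idx 2
Step 3: w='a' (idx 1), next='a' -> output (1, 'a'), add 'aa' as idx 3
Step 4: w='aa' (idx 3), next='a' -> output (3, 'a'), add 'aaa' as idx 4
Step 5: w='' (idx 0), next='c' -> output (0, 'c'), add 'c' as idx 5
Step 6: w='a' (idx 1), end of input -> output (1, '')


Encoded: [(0, 'a'), (1, 'c'), (1, 'a'), (3, 'a'), (0, 'c'), (1, '')]


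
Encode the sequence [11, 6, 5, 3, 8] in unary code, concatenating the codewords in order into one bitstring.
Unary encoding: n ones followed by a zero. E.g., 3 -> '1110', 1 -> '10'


Encode each number as n ones followed by a terminating 0:
  11 -> 111111111110 (12 bits)
  6 -> 1111110 (7 bits)
  5 -> 111110 (6 bits)
  3 -> 1110 (4 bits)
  8 -> 111111110 (9 bits)
Total length = 12 + 7 + 6 + 4 + 9 = 38 bits.

Unary([11, 6, 5, 3, 8]) = 11111111111011111101111101110111111110 (38 bits)


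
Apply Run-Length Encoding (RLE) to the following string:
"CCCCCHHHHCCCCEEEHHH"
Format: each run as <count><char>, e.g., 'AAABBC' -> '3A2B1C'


Scanning runs left to right:
  i=0: run of 'C' x 5 -> '5C'
  i=5: run of 'H' x 4 -> '4H'
  i=9: run of 'C' x 4 -> '4C'
  i=13: run of 'E' x 3 -> '3E'
  i=16: run of 'H' x 3 -> '3H'

RLE = 5C4H4C3E3H


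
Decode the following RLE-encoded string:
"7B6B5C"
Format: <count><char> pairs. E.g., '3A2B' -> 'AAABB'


Expanding each <count><char> pair:
  7B -> 'BBBBBBB'
  6B -> 'BBBBBB'
  5C -> 'CCCCC'

Decoded = BBBBBBBBBBBBBCCCCC


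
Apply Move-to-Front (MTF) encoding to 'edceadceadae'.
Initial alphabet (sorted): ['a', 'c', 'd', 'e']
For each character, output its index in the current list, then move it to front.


MTF encoding:
'e': index 3 in ['a', 'c', 'd', 'e'] -> ['e', 'a', 'c', 'd']
'd': index 3 in ['e', 'a', 'c', 'd'] -> ['d', 'e', 'a', 'c']
'c': index 3 in ['d', 'e', 'a', 'c'] -> ['c', 'd', 'e', 'a']
'e': index 2 in ['c', 'd', 'e', 'a'] -> ['e', 'c', 'd', 'a']
'a': index 3 in ['e', 'c', 'd', 'a'] -> ['a', 'e', 'c', 'd']
'd': index 3 in ['a', 'e', 'c', 'd'] -> ['d', 'a', 'e', 'c']
'c': index 3 in ['d', 'a', 'e', 'c'] -> ['c', 'd', 'a', 'e']
'e': index 3 in ['c', 'd', 'a', 'e'] -> ['e', 'c', 'd', 'a']
'a': index 3 in ['e', 'c', 'd', 'a'] -> ['a', 'e', 'c', 'd']
'd': index 3 in ['a', 'e', 'c', 'd'] -> ['d', 'a', 'e', 'c']
'a': index 1 in ['d', 'a', 'e', 'c'] -> ['a', 'd', 'e', 'c']
'e': index 2 in ['a', 'd', 'e', 'c'] -> ['e', 'a', 'd', 'c']


Output: [3, 3, 3, 2, 3, 3, 3, 3, 3, 3, 1, 2]


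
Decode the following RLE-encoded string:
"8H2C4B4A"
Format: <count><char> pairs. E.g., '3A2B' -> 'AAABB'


Expanding each <count><char> pair:
  8H -> 'HHHHHHHH'
  2C -> 'CC'
  4B -> 'BBBB'
  4A -> 'AAAA'

Decoded = HHHHHHHHCCBBBBAAAA


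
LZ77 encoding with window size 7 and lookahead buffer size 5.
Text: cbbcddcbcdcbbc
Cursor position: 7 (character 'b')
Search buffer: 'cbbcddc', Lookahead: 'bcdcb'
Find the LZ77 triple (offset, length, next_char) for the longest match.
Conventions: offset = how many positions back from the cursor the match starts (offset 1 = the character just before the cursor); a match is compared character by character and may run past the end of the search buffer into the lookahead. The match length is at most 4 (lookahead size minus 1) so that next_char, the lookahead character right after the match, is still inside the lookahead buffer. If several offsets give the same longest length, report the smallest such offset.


Try each offset into the search buffer:
  offset=1 (pos 6, char 'c'): match length 0
  offset=2 (pos 5, char 'd'): match length 0
  offset=3 (pos 4, char 'd'): match length 0
  offset=4 (pos 3, char 'c'): match length 0
  offset=5 (pos 2, char 'b'): match length 3
  offset=6 (pos 1, char 'b'): match length 1
  offset=7 (pos 0, char 'c'): match length 0
Longest match has length 3 at offset 5.
next_char = character at position 7 + 3 = 10 -> 'c'

Best match: offset=5, length=3 (matching 'bcd' starting at position 2)
LZ77 triple: (5, 3, 'c')


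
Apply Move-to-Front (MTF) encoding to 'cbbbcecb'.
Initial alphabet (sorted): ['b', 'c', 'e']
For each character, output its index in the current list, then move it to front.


MTF encoding:
'c': index 1 in ['b', 'c', 'e'] -> ['c', 'b', 'e']
'b': index 1 in ['c', 'b', 'e'] -> ['b', 'c', 'e']
'b': index 0 in ['b', 'c', 'e'] -> ['b', 'c', 'e']
'b': index 0 in ['b', 'c', 'e'] -> ['b', 'c', 'e']
'c': index 1 in ['b', 'c', 'e'] -> ['c', 'b', 'e']
'e': index 2 in ['c', 'b', 'e'] -> ['e', 'c', 'b']
'c': index 1 in ['e', 'c', 'b'] -> ['c', 'e', 'b']
'b': index 2 in ['c', 'e', 'b'] -> ['b', 'c', 'e']


Output: [1, 1, 0, 0, 1, 2, 1, 2]


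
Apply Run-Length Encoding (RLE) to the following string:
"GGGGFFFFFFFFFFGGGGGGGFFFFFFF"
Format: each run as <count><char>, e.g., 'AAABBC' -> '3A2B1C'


Scanning runs left to right:
  i=0: run of 'G' x 4 -> '4G'
  i=4: run of 'F' x 10 -> '10F'
  i=14: run of 'G' x 7 -> '7G'
  i=21: run of 'F' x 7 -> '7F'

RLE = 4G10F7G7F


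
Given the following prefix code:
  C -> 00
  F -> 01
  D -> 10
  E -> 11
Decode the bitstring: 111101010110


Decoding step by step:
Bits 11 -> E
Bits 11 -> E
Bits 01 -> F
Bits 01 -> F
Bits 01 -> F
Bits 10 -> D


Decoded message: EEFFFD


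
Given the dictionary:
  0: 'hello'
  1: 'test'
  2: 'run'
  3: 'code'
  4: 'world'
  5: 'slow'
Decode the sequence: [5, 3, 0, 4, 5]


Look up each index in the dictionary:
  5 -> 'slow'
  3 -> 'code'
  0 -> 'hello'
  4 -> 'world'
  5 -> 'slow'

Decoded: "slow code hello world slow"


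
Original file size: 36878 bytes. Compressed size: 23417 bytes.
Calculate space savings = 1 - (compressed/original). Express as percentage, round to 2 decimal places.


ratio = compressed/original = 23417/36878 = 0.634986
savings = 1 - ratio = 1 - 0.634986 = 0.365014
as a percentage: 0.365014 * 100 = 36.5%

Space savings = 1 - 23417/36878 = 36.5%


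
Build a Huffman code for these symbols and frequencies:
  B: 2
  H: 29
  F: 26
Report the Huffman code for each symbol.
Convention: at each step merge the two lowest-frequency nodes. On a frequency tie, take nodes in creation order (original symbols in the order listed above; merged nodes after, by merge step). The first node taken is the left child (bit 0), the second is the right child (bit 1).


Huffman tree construction:
Step 1: Merge B(2) + F(26) = 28
Step 2: Merge (B+F)(28) + H(29) = 57
Read each symbol's code off the tree from the root (left child = 0, right child = 1).

Codes:
  B: 00 (length 2)
  H: 1 (length 1)
  F: 01 (length 2)
Average code length: 85/57 = 1.4912 bits/symbol


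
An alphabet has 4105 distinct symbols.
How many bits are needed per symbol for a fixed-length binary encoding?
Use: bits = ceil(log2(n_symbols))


log2(4105) = 12.0032
Bracket: 2^12 = 4096 < 4105 <= 2^13 = 8192
So ceil(log2(4105)) = 13

bits = ceil(log2(4105)) = ceil(12.0032) = 13 bits


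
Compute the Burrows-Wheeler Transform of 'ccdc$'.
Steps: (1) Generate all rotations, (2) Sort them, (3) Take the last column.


Rotations (sorted):
  0: $ccdc -> last char: c
  1: c$ccd -> last char: d
  2: ccdc$ -> last char: $
  3: cdc$c -> last char: c
  4: dc$cc -> last char: c


BWT = cd$cc


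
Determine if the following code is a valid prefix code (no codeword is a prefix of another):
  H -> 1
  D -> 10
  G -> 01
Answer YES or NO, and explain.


Checking each pair (does one codeword prefix another?):
  H='1' vs D='10': prefix -- VIOLATION

NO -- this is NOT a valid prefix code. H (1) is a prefix of D (10).


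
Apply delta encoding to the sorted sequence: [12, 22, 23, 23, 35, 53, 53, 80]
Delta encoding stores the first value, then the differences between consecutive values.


First value: 12
Deltas:
  22 - 12 = 10
  23 - 22 = 1
  23 - 23 = 0
  35 - 23 = 12
  53 - 35 = 18
  53 - 53 = 0
  80 - 53 = 27


Delta encoded: [12, 10, 1, 0, 12, 18, 0, 27]


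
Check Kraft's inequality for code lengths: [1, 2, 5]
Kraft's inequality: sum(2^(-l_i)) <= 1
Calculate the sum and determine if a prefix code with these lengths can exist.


Sum = 2^(-1) + 2^(-2) + 2^(-5)
    = 0.5 + 0.25 + 0.03125
    = 25/32 = 0.78125
Since 0.78125 <= 1, Kraft's inequality IS satisfied.
A prefix code with these lengths CAN exist.

Kraft sum = 0.78125. Satisfied.


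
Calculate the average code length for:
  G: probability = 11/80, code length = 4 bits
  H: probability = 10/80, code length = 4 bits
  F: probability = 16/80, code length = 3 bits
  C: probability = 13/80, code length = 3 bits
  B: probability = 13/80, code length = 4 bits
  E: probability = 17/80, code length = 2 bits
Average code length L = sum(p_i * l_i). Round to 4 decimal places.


Weighted contributions p_i * l_i:
  G: (11/80) * 4 = 44/80
  H: (10/80) * 4 = 40/80
  F: (16/80) * 3 = 48/80
  C: (13/80) * 3 = 39/80
  B: (13/80) * 4 = 52/80
  E: (17/80) * 2 = 34/80
Sum = (44 + 40 + 48 + 39 + 52 + 34)/80 = 257/80

L = 257/80 = 3.2125 bits/symbol


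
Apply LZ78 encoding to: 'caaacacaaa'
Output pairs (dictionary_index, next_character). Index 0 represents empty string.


LZ78 encoding steps:
Dictionary: {0: ''}
Step 1: w='' (idx 0), next='c' -> output (0, 'c'), add 'c' as idx 1
Step 2: w='' (idx 0), next='a' -> output (0, 'a'), add 'a' as idx 2
Step 3: w='a' (idx 2), next='a' -> output (2, 'a'), add 'aa' as idx 3
Step 4: w='c' (idx 1), next='a' -> output (1, 'a'), add 'ca' as idx 4
Step 5: w='ca' (idx 4), next='a' -> output (4, 'a'), add 'caa' as idx 5
Step 6: w='a' (idx 2), end of input -> output (2, '')


Encoded: [(0, 'c'), (0, 'a'), (2, 'a'), (1, 'a'), (4, 'a'), (2, '')]


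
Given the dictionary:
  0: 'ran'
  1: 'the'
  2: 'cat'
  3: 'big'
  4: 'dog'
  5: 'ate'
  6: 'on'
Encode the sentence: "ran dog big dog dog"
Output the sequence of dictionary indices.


Look up each word in the dictionary:
  'ran' -> 0
  'dog' -> 4
  'big' -> 3
  'dog' -> 4
  'dog' -> 4

Encoded: [0, 4, 3, 4, 4]


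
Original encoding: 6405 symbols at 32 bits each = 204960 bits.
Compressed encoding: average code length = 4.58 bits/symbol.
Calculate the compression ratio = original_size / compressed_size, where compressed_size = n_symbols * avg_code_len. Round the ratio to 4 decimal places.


original_size = n_symbols * orig_bits = 6405 * 32 = 204960 bits
compressed_size = n_symbols * avg_code_len = 6405 * 4.58 = 29334.9 bits
ratio = original_size / compressed_size = 204960 / 29334.9 = 6.9869

Compression ratio = 6.9869


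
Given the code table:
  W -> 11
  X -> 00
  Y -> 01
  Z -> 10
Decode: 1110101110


Decoding:
11 -> W
10 -> Z
10 -> Z
11 -> W
10 -> Z


Result: WZZWZ


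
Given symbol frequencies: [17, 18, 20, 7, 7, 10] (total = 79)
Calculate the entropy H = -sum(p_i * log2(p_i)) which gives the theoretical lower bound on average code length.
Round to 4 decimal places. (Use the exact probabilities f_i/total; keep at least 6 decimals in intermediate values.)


Per-symbol terms -p_i * log2(p_i) with p_i = f_i/79:
  p = 17/79 = 0.215190: log2(p) = -2.216318, -p*log2(p) = 0.476929
  p = 18/79 = 0.227848: log2(p) = -2.133856, -p*log2(p) = 0.486195
  p = 20/79 = 0.253165: log2(p) = -1.981853, -p*log2(p) = 0.501735
  p = 7/79 = 0.088608: log2(p) = -3.496426, -p*log2(p) = 0.309810
  p = 7/79 = 0.088608: log2(p) = -3.496426, -p*log2(p) = 0.309810
  p = 10/79 = 0.126582: log2(p) = -2.981853, -p*log2(p) = 0.377450
H = 0.476929 + 0.486195 + 0.501735 + 0.309810 + 0.309810 + 0.377450 = 2.461929

H = 2.4619 bits/symbol


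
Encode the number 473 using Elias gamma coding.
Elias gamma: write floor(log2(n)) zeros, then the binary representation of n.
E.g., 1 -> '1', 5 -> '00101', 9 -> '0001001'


num_bits = floor(log2(473)) + 1 = 9
leading_zeros = num_bits - 1 = 8
binary(473) = 111011001

Elias gamma(473) = '00000000' + '111011001' = 00000000111011001 (17 bits)


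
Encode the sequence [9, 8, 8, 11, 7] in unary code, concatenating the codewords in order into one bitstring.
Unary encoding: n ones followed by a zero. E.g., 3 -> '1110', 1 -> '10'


Encode each number as n ones followed by a terminating 0:
  9 -> 1111111110 (10 bits)
  8 -> 111111110 (9 bits)
  8 -> 111111110 (9 bits)
  11 -> 111111111110 (12 bits)
  7 -> 11111110 (8 bits)
Total length = 10 + 9 + 9 + 12 + 8 = 48 bits.

Unary([9, 8, 8, 11, 7]) = 111111111011111111011111111011111111111011111110 (48 bits)


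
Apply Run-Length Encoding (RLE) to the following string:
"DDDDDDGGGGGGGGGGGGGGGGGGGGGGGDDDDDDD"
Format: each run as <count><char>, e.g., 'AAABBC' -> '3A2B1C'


Scanning runs left to right:
  i=0: run of 'D' x 6 -> '6D'
  i=6: run of 'G' x 23 -> '23G'
  i=29: run of 'D' x 7 -> '7D'

RLE = 6D23G7D


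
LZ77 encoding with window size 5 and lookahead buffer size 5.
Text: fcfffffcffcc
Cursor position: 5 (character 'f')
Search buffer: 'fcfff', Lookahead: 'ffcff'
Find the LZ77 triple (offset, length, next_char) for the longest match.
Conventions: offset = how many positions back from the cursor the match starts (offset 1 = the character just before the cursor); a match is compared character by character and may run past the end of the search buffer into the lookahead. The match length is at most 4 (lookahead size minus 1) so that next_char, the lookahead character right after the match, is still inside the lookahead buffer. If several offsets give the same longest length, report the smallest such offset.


Try each offset into the search buffer:
  offset=1 (pos 4, char 'f'): match length 2
  offset=2 (pos 3, char 'f'): match length 2
  offset=3 (pos 2, char 'f'): match length 2
  offset=4 (pos 1, char 'c'): match length 0
  offset=5 (pos 0, char 'f'): match length 1
Longest match has length 2, found at offsets 1, 2, 3; take the smallest, offset 1.
next_char = character at position 5 + 2 = 7 -> 'c'

Best match: offset=1, length=2 (matching 'ff' starting at position 4)
LZ77 triple: (1, 2, 'c')


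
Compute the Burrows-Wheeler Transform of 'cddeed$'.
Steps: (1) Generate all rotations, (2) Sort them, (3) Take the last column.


Rotations (sorted):
  0: $cddeed -> last char: d
  1: cddeed$ -> last char: $
  2: d$cddee -> last char: e
  3: ddeed$c -> last char: c
  4: deed$cd -> last char: d
  5: ed$cdde -> last char: e
  6: eed$cdd -> last char: d


BWT = d$ecded


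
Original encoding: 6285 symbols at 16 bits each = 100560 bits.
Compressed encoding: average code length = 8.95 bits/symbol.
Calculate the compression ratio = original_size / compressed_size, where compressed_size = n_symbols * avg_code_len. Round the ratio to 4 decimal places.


original_size = n_symbols * orig_bits = 6285 * 16 = 100560 bits
compressed_size = n_symbols * avg_code_len = 6285 * 8.95 = 56250.75 bits
ratio = original_size / compressed_size = 100560 / 56250.75 = 1.7877

Compression ratio = 1.7877


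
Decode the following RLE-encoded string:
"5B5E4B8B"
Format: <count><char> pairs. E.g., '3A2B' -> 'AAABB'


Expanding each <count><char> pair:
  5B -> 'BBBBB'
  5E -> 'EEEEE'
  4B -> 'BBBB'
  8B -> 'BBBBBBBB'

Decoded = BBBBBEEEEEBBBBBBBBBBBB


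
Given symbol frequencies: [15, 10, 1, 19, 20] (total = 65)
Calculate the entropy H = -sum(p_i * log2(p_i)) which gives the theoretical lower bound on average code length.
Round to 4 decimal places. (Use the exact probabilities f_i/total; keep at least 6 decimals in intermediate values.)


Per-symbol terms -p_i * log2(p_i) with p_i = f_i/65:
  p = 15/65 = 0.230769: log2(p) = -2.115477, -p*log2(p) = 0.488187
  p = 10/65 = 0.153846: log2(p) = -2.700440, -p*log2(p) = 0.415452
  p = 1/65 = 0.015385: log2(p) = -6.022368, -p*log2(p) = 0.092652
  p = 19/65 = 0.292308: log2(p) = -1.774440, -p*log2(p) = 0.518683
  p = 20/65 = 0.307692: log2(p) = -1.700440, -p*log2(p) = 0.523212
H = 0.488187 + 0.415452 + 0.092652 + 0.518683 + 0.523212 = 2.038186

H = 2.0382 bits/symbol


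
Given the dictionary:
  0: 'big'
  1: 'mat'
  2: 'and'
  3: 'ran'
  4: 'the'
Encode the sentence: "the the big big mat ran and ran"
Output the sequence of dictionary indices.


Look up each word in the dictionary:
  'the' -> 4
  'the' -> 4
  'big' -> 0
  'big' -> 0
  'mat' -> 1
  'ran' -> 3
  'and' -> 2
  'ran' -> 3

Encoded: [4, 4, 0, 0, 1, 3, 2, 3]


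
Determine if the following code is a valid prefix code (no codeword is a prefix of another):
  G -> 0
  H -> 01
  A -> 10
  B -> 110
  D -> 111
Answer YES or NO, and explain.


Checking each pair (does one codeword prefix another?):
  G='0' vs H='01': prefix -- VIOLATION

NO -- this is NOT a valid prefix code. G (0) is a prefix of H (01).


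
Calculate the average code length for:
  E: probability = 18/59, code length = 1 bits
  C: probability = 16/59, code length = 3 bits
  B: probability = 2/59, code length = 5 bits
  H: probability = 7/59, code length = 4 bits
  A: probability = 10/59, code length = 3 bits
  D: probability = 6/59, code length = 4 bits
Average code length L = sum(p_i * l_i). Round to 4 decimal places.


Weighted contributions p_i * l_i:
  E: (18/59) * 1 = 18/59
  C: (16/59) * 3 = 48/59
  B: (2/59) * 5 = 10/59
  H: (7/59) * 4 = 28/59
  A: (10/59) * 3 = 30/59
  D: (6/59) * 4 = 24/59
Sum = (18 + 48 + 10 + 28 + 30 + 24)/59 = 158/59

L = 158/59 = 2.6780 bits/symbol


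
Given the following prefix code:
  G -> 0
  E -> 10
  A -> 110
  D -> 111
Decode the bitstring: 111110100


Decoding step by step:
Bits 111 -> D
Bits 110 -> A
Bits 10 -> E
Bits 0 -> G


Decoded message: DAEG


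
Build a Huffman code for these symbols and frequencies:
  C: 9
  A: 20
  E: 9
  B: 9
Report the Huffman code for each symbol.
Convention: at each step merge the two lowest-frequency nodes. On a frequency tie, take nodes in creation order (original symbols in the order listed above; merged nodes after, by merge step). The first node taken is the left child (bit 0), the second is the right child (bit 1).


Huffman tree construction:
Step 1: Merge C(9) + E(9) = 18
Step 2: Merge B(9) + (C+E)(18) = 27
Step 3: Merge A(20) + (B+(C+E))(27) = 47
Read each symbol's code off the tree from the root (left child = 0, right child = 1).

Codes:
  C: 110 (length 3)
  A: 0 (length 1)
  E: 111 (length 3)
  B: 10 (length 2)
Average code length: 92/47 = 1.9574 bits/symbol


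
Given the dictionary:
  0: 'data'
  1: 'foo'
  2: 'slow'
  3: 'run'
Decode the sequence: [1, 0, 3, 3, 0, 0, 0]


Look up each index in the dictionary:
  1 -> 'foo'
  0 -> 'data'
  3 -> 'run'
  3 -> 'run'
  0 -> 'data'
  0 -> 'data'
  0 -> 'data'

Decoded: "foo data run run data data data"


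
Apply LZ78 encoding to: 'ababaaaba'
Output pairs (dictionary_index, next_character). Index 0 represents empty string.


LZ78 encoding steps:
Dictionary: {0: ''}
Step 1: w='' (idx 0), next='a' -> output (0, 'a'), add 'a' as idx 1
Step 2: w='' (idx 0), next='b' -> output (0, 'b'), add 'b' as idx 2
Step 3: w='a' (idx 1), next='b' -> output (1, 'b'), add 'ab' as idx 3
Step 4: w='a' (idx 1), next='a' -> output (1, 'a'), add 'aa' as idx 4
Step 5: w='ab' (idx 3), next='a' -> output (3, 'a'), add 'aba' as idx 5


Encoded: [(0, 'a'), (0, 'b'), (1, 'b'), (1, 'a'), (3, 'a')]


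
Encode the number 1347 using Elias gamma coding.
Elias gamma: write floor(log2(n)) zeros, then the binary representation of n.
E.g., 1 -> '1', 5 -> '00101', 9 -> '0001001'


num_bits = floor(log2(1347)) + 1 = 11
leading_zeros = num_bits - 1 = 10
binary(1347) = 10101000011

Elias gamma(1347) = '0000000000' + '10101000011' = 000000000010101000011 (21 bits)


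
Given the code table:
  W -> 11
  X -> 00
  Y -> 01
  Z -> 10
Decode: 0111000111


Decoding:
01 -> Y
11 -> W
00 -> X
01 -> Y
11 -> W


Result: YWXYW


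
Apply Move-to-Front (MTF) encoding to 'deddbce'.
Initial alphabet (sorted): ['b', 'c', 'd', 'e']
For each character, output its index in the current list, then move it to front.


MTF encoding:
'd': index 2 in ['b', 'c', 'd', 'e'] -> ['d', 'b', 'c', 'e']
'e': index 3 in ['d', 'b', 'c', 'e'] -> ['e', 'd', 'b', 'c']
'd': index 1 in ['e', 'd', 'b', 'c'] -> ['d', 'e', 'b', 'c']
'd': index 0 in ['d', 'e', 'b', 'c'] -> ['d', 'e', 'b', 'c']
'b': index 2 in ['d', 'e', 'b', 'c'] -> ['b', 'd', 'e', 'c']
'c': index 3 in ['b', 'd', 'e', 'c'] -> ['c', 'b', 'd', 'e']
'e': index 3 in ['c', 'b', 'd', 'e'] -> ['e', 'c', 'b', 'd']


Output: [2, 3, 1, 0, 2, 3, 3]


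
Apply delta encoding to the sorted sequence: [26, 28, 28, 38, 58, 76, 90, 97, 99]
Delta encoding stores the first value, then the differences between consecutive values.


First value: 26
Deltas:
  28 - 26 = 2
  28 - 28 = 0
  38 - 28 = 10
  58 - 38 = 20
  76 - 58 = 18
  90 - 76 = 14
  97 - 90 = 7
  99 - 97 = 2


Delta encoded: [26, 2, 0, 10, 20, 18, 14, 7, 2]


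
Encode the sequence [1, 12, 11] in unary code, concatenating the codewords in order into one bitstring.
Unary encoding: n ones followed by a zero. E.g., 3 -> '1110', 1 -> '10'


Encode each number as n ones followed by a terminating 0:
  1 -> 10 (2 bits)
  12 -> 1111111111110 (13 bits)
  11 -> 111111111110 (12 bits)
Total length = 2 + 13 + 12 = 27 bits.

Unary([1, 12, 11]) = 101111111111110111111111110 (27 bits)


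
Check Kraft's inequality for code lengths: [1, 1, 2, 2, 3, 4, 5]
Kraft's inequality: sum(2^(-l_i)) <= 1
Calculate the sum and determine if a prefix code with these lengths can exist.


Sum = 2^(-1) + 2^(-1) + 2^(-2) + 2^(-2) + 2^(-3) + 2^(-4) + 2^(-5)
    = 0.5 + 0.5 + 0.25 + 0.25 + 0.125 + 0.0625 + 0.03125
    = 55/32 = 1.71875
Since 1.71875 > 1, Kraft's inequality is NOT satisfied.
A prefix code with these lengths CANNOT exist.

Kraft sum = 1.71875. Not satisfied.


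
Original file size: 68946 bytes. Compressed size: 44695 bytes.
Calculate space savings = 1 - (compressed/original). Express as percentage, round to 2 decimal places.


ratio = compressed/original = 44695/68946 = 0.648261
savings = 1 - ratio = 1 - 0.648261 = 0.351739
as a percentage: 0.351739 * 100 = 35.17%

Space savings = 1 - 44695/68946 = 35.17%


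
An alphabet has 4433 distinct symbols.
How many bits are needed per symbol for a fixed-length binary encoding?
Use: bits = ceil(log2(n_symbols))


log2(4433) = 12.1141
Bracket: 2^12 = 4096 < 4433 <= 2^13 = 8192
So ceil(log2(4433)) = 13

bits = ceil(log2(4433)) = ceil(12.1141) = 13 bits


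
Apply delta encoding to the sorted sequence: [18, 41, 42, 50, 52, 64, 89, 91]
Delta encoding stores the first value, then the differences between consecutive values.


First value: 18
Deltas:
  41 - 18 = 23
  42 - 41 = 1
  50 - 42 = 8
  52 - 50 = 2
  64 - 52 = 12
  89 - 64 = 25
  91 - 89 = 2


Delta encoded: [18, 23, 1, 8, 2, 12, 25, 2]


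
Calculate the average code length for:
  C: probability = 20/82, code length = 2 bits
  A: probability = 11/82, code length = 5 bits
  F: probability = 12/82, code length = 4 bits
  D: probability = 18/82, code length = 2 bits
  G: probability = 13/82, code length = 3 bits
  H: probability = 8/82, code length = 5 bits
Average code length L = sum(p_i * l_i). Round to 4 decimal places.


Weighted contributions p_i * l_i:
  C: (20/82) * 2 = 40/82
  A: (11/82) * 5 = 55/82
  F: (12/82) * 4 = 48/82
  D: (18/82) * 2 = 36/82
  G: (13/82) * 3 = 39/82
  H: (8/82) * 5 = 40/82
Sum = (40 + 55 + 48 + 36 + 39 + 40)/82 = 258/82

L = 258/82 = 3.1463 bits/symbol
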